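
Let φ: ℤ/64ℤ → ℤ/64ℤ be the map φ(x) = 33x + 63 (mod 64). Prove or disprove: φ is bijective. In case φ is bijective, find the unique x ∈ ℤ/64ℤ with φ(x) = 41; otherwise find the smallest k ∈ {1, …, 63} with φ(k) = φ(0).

Suppose φ(x_1) = φ(x_2) in ℤ/64ℤ. Then 33x_1 + 63 ≡ 33x_2 + 63 (mod 64), thus 33(x_1 − x_2) ≡ 0 (mod 64).
Since gcd(33, 64) = 1, 33 is invertible modulo 64, therefore x_1 − x_2 ≡ 0 (mod 64), i.e. x_1 = x_2.
We now compute 33⁻¹ mod 64 explicitly. Euclid's algorithm: 64 = 1·33 + 31, 33 = 1·31 + 2, 31 = 15·2 + 1; back-substituting gives 1 = 33·33 − 17·64, so 33⁻¹ ≡ 33 (mod 64).
Then y ↦ 33(y − 63) is a two-sided inverse to φ, so every y ∈ ℤ/64ℤ has a preimage.
So φ is bijective.
Since φ is bijective, we compute φ⁻¹(41): solve 33x + 63 ≡ 41 (mod 64), i.e. 33x ≡ 42 (mod 64).
Multiplying by 33⁻¹ = 33 gives x ≡ 33·42 = 1386 = 21·64 + 42 ≡ 42 (mod 64).
Check: φ(42) = 33·42 + 63 = 1449 = 22·64 + 41 ≡ 41 (mod 64).

42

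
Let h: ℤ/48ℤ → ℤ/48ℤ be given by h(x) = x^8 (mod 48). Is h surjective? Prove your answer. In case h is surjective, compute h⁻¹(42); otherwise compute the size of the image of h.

h(2): Repeated squaring mod 48: 2^1 ≡ 2, 2^2 ≡ 2² = 4, 2^4 ≡ 4² = 16, 2^8 ≡ 16² = 256 ≡ 16. So 2^8 ≡ 16 (mod 48).
h(4): Repeated squaring mod 48: 4^1 ≡ 4, 4^2 ≡ 4² = 16, 4^4 ≡ 16² = 256 ≡ 16, 4^8 ≡ 16² = 256 ≡ 16. So 4^8 ≡ 16 (mod 48).
So h(2) = h(4) = 16 while 2 ≠ 4, therefore h is not injective.
A non-injective map from the 48-element set ℤ/48ℤ to itself takes at most 47 distinct values, so it cannot be surjective. Hence h is not surjective.
Since h is not surjective, we determine |image(h)|. Computing x^8 mod 48 for each x (by repeated squaring, reducing mod 48 at every step), the values h(0), h(1), …, h(47) are: 0, 1, 16, 33, 16, 1, 0, 1, 16, 33, 16, 1, 0, 1, 16, 33, 16, 1, 0, 1, 16, 33, 16, 1, 0, 1, 16, 33, 16, 1, 0, 1, 16, 33, 16, 1, 0, 1, 16, 33, 16, 1, 0, 1, 16, 33, 16, 1.
The distinct values are {0, 1, 16, 33}; there are 4 of them.

4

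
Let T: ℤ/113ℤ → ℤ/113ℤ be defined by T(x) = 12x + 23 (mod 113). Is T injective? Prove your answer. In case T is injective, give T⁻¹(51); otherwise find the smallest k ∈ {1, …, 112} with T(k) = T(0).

40

If T(a) = T(b), then 12a ≡ 12b (mod 113). Because gcd(12, 113) = 1, we may cancel 12 to get a ≡ b (mod 113).
Hence T is injective.
We now compute 12⁻¹ mod 113 explicitly. Euclid's algorithm: 113 = 9·12 + 5, 12 = 2·5 + 2, 5 = 2·2 + 1; back-substituting gives 1 = 66·12 − 7·113, so 12⁻¹ ≡ 66 (mod 113).
Since T is injective, we find T⁻¹(51): we need 12x ≡ 51 − 23 ≡ 28 (mod 113). Using 12⁻¹ = 66: x ≡ 66·28 = 1848 = 16·113 + 40, so x = 40.
Check: T(40) = 12·40 + 23 = 503 = 4·113 + 51 ≡ 51 (mod 113).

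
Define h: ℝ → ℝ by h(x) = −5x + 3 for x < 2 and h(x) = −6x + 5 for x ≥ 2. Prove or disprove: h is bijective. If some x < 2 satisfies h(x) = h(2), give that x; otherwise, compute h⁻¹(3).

Both pieces are strictly decreasing (slopes −5 and −6), so each is injective on its own interval.
The left piece maps (−∞, 2) onto (−7, ∞); the right piece maps [2, ∞) onto (−∞, −7].
Since −7 = −7, the images partition ℝ: h is injective and surjective, hence bijective.
Because the two images are disjoint, no x < 2 has h(x) = h(2), so we compute h⁻¹(3): 3 lies in (−7, ∞), so solve −5x + 3 = 3: x = (3 − 3)/(−5) = 0.

0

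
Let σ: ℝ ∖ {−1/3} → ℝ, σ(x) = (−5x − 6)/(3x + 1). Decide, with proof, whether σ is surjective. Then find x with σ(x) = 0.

-6/5

If σ(x) = −5/3, cross-multiplying gives 3(−5x − 6) = −5(3x + 1), which simplifies to −18 = −5 — false.  So −5/3 has no preimage and σ is not surjective.
Solving σ(x) = 0: cross-multiplying gives −5x − 6 = 0(3x + 1), which rearranges to −5x = 6, so x = −6/5.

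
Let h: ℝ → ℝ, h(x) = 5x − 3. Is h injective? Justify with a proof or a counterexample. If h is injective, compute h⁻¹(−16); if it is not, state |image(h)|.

Recall: h is injective if h(x_1) = h(x_2) implies x_1 = x_2.
Suppose h(x_1) = h(x_2). Then 5x_1 − 3 = 5x_2 − 3, thus 5x_1 = 5x_2, so x_1 = x_2.
So h is injective.
Since h is injective, we compute h⁻¹(−16) = (−16 + 3)/5 = −13/5.

-13/5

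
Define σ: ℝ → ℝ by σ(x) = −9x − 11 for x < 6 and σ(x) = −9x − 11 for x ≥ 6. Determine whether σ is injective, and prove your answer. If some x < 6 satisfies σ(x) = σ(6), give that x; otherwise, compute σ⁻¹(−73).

62/9

Both pieces are strictly decreasing (slopes −9 and −9), so each is injective on its own interval.
The left piece maps (−∞, 6) onto (−65, ∞); the right piece maps [6, ∞) onto (−∞, −65].
These images are disjoint, so no value is attained by both pieces. Thus σ is injective.
Because the two images are disjoint, no x < 6 has σ(x) = σ(6), so we compute σ⁻¹(−73): −73 lies in (−∞, −65], so solve −9x − 11 = −73: x = (−73 + 11)/(−9) = 62/9.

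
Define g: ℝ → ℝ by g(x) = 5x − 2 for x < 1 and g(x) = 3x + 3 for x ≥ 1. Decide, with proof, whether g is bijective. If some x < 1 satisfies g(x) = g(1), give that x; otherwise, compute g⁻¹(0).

2/5

Both pieces are strictly increasing (slopes 5 and 3), so each is injective on its own interval.
The left piece maps (−∞, 1) onto (−∞, 3); the right piece maps [1, ∞) onto [6, ∞).
The images leave a gap (3 has no preimage), so g is not surjective, hence not bijective.
Because the two images are disjoint, no x < 1 has g(x) = g(1), so we compute g⁻¹(0): 0 lies in (−∞, 3), so solve 5x − 2 = 0: x = (0 + 2)/5 = 2/5.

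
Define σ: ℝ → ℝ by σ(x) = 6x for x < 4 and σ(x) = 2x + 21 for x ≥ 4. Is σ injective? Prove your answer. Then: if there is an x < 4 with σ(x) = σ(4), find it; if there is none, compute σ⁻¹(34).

13/2

Both pieces are strictly increasing (slopes 6 and 2), so each is injective on its own interval.
The left piece maps (−∞, 4) onto (−∞, 24); the right piece maps [4, ∞) onto [29, ∞).
These images are disjoint, so no value is attained by both pieces. So σ is injective.
Because the two images are disjoint, no x < 4 has σ(x) = σ(4), so we compute σ⁻¹(34): 34 lies in [29, ∞), so solve 2x + 21 = 34: x = (34 − 21)/2 = 13/2.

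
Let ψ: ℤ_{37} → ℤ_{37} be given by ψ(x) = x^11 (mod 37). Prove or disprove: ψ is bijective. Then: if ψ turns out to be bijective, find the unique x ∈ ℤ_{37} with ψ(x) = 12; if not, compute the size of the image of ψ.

Since 37 is prime, the nonzero elements of ℤ_{37} form a cyclic group of order 36.
As gcd(11, 36) = 1, raising to the 11th power is a bijection on this group: if a^11 ≡ b^11 then (ab^{−1})^11 = 1, and the only element of order dividing gcd(11, 36) = 1 is 1, so a = b.
With ψ(0) = 0 this makes ψ injective on all of ℤ_{37}, hence bijective (finite equal-size domain and codomain). In particular ψ is bijective.
Since ψ is bijective, we find the preimage of 12. The inverse of x ↦ x^11 on (ℤ_{37})^× is x ↦ x^23, because 11·23 = 253 = 7·36 + 1 ≡ 1 (mod 36) and x^{36} = 1 for x ≠ 0 (Fermat). So ψ⁻¹(12) = 12^23 mod 37.
Repeated squaring mod 37: 12^1 ≡ 12, 12^2 ≡ 12² = 144 ≡ 33, 12^4 ≡ 33² = 1089 ≡ 16, 12^8 ≡ 16² = 256 ≡ 34, 12^16 ≡ 34² = 1156 ≡ 9. Since 23 = 16 + 4 + 2 + 1, 12^23 ≡ 9·16·33·12: 9·16 = 144 ≡ 33, then 33·33 = 1089 ≡ 16, then 16·12 = 192 ≡ 7. So 12^23 ≡ 7 (mod 37).
Hence ψ⁻¹(12) = 7.

7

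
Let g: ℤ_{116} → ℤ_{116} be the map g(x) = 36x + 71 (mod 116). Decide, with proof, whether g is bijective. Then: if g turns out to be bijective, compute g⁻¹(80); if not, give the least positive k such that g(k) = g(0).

29

We have gcd(36, 116) = 4 > 1. Taking u = 0 and v = 29: g(0) = 71 and g(29) = 36·29 + 71 = 1115 ≡ 71 (mod 116).
So g(0) = g(29) while 0 ≠ 29, therefore g is not injective, hence not bijective.
Since g is not bijective, we find the least positive k with g(k) = g(0): this means 36k ≡ 0 (mod 116), i.e. 116 ∣ 36k. Since gcd(36, 116) = 4, dividing through by 4 this holds exactly when 29 ∣ 9k, and as gcd(9, 29) = 1, exactly when 29 ∣ k.
The smallest positive such k is 29.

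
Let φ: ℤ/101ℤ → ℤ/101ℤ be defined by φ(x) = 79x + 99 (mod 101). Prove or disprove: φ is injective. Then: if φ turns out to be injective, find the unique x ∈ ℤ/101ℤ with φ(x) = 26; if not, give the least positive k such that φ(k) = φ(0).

63

Recall that injectivity means: for all u, v in the domain, φ(u) = φ(v) implies u = v.
Suppose φ(u) = φ(v) in ℤ/101ℤ. Then 79u + 99 ≡ 79v + 99 (mod 101), therefore 79(u − v) ≡ 0 (mod 101).
Since gcd(79, 101) = 1, 79 is invertible modulo 101, hence u − v ≡ 0 (mod 101), i.e. u = v.
Therefore φ is injective.
We now compute 79⁻¹ mod 101 explicitly. Euclid's algorithm: 101 = 1·79 + 22, 79 = 3·22 + 13, 22 = 1·13 + 9, 13 = 1·9 + 4, 9 = 2·4 + 1; back-substituting gives 1 = 78·79 − 61·101, so 79⁻¹ ≡ 78 (mod 101).
Since φ is injective, we compute φ⁻¹(26): solve 79x + 99 ≡ 26 (mod 101), i.e. 79x ≡ 28 (mod 101).
Multiplying by 79⁻¹ = 78 gives x ≡ 78·28 = 2184 = 21·101 + 63 ≡ 63 (mod 101).
Check: φ(63) = 79·63 + 99 = 5076 = 50·101 + 26 ≡ 26 (mod 101).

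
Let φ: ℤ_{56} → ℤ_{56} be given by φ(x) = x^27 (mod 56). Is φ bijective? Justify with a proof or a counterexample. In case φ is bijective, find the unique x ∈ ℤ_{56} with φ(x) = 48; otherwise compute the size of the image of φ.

15

φ(2): Repeated squaring mod 56: 2^1 ≡ 2, 2^2 ≡ 2² = 4, 2^4 ≡ 4² = 16, 2^8 ≡ 16² = 256 ≡ 32, 2^16 ≡ 32² = 1024 ≡ 16. Since 27 = 16 + 8 + 2 + 1, 2^27 ≡ 16·32·4·2: 16·32 = 512 ≡ 8, then 8·4 = 32, then 32·2 = 64 ≡ 8. So 2^27 ≡ 8 (mod 56).
φ(4): Repeated squaring mod 56: 4^1 ≡ 4, 4^2 ≡ 4² = 16, 4^4 ≡ 16² = 256 ≡ 32, 4^8 ≡ 32² = 1024 ≡ 16, 4^16 ≡ 16² = 256 ≡ 32. Since 27 = 16 + 8 + 2 + 1, 4^27 ≡ 32·16·16·4: 32·16 = 512 ≡ 8, then 8·16 = 128 ≡ 16, then 16·4 = 64 ≡ 8. So 4^27 ≡ 8 (mod 56).
So φ(2) = φ(4) = 8 while 2 ≠ 4, therefore φ is not injective, hence not bijective.
Since φ is not bijective, we determine |image(φ)|. Computing x^27 mod 56 for each x (by repeated squaring, reducing mod 56 at every step), the values φ(0), φ(1), …, φ(55) are: 0, 1, 8, 27, 8, 13, 48, 7, 8, 1, 48, 43, 48, 13, 0, 15, 8, 41, 8, 27, 48, 21, 8, 15, 48, 1, 48, 27, 0, 29, 8, 55, 8, 41, 48, 35, 8, 29, 48, 15, 48, 41, 0, 43, 8, 13, 8, 55, 48, 49, 8, 43, 48, 29, 48, 55.
The distinct values are {0, 1, 7, 8, 13, 15, 21, 27, 29, 35, 41, 43, 48, 49, 55}; there are 15 of them.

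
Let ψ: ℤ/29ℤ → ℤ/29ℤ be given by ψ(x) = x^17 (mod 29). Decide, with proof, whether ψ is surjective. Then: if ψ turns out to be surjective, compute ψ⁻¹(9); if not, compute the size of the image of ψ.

5

Since 29 is prime, the nonzero elements of ℤ/29ℤ form a cyclic group of order 28.
As gcd(17, 28) = 1, raising to the 17th power is a bijection on this group: if s^17 ≡ t^17 then (st^{−1})^17 = 1, and the only element of order dividing gcd(17, 28) = 1 is 1, so s = t.
With ψ(0) = 0 this makes ψ injective on all of ℤ/29ℤ, hence bijective (finite equal-size domain and codomain). In particular ψ is surjective.
Since ψ is surjective, we find the preimage of 9. The inverse of x ↦ x^17 on (ℤ/29ℤ)^× is x ↦ x^5, because 17·5 = 85 = 3·28 + 1 ≡ 1 (mod 28) and x^{28} = 1 for x ≠ 0 (Fermat). So ψ⁻¹(9) = 9^5 mod 29.
Repeated squaring mod 29: 9^1 ≡ 9, 9^2 ≡ 9² = 81 ≡ 23, 9^4 ≡ 23² = 529 ≡ 7. Since 5 = 4 + 1, 9^5 ≡ 7·9: 7·9 = 63 ≡ 5. So 9^5 ≡ 5 (mod 29).
Hence ψ⁻¹(9) = 5.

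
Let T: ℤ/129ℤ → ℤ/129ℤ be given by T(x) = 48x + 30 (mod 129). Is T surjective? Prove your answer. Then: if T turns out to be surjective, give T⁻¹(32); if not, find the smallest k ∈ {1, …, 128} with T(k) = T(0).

Since gcd(48, 129) = 3, we have 48x ≡ 0 (mod 3) for all x, so T(x) ≡ 0 (mod 3).
But 1 ≢ 0 (mod 3), so 1 ∈ ℤ/129ℤ has no preimage. Therefore T is not surjective.
Since T is not surjective, we find the least positive k with T(k) = T(0): this means 48k ≡ 0 (mod 129), i.e. 129 ∣ 48k. Since gcd(48, 129) = 3, dividing through by 3 this holds exactly when 43 ∣ 16k, and as gcd(16, 43) = 1, exactly when 43 ∣ k.
The smallest positive such k is 43.

43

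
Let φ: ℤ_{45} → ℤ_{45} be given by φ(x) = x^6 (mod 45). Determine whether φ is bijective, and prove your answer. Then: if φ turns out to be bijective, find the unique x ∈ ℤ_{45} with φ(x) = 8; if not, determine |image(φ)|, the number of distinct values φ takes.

6

φ(1) = 1^6 = 1.
φ(4): Repeated squaring mod 45: 4^1 ≡ 4, 4^2 ≡ 4² = 16, 4^4 ≡ 16² = 256 ≡ 31. Since 6 = 4 + 2, 4^6 ≡ 31·16: 31·16 = 496 ≡ 1. So 4^6 ≡ 1 (mod 45).
So φ(1) = φ(4) = 1 while 1 ≠ 4, hence φ is not injective, hence not bijective.
Since φ is not bijective, we determine |image(φ)|. Computing x^6 mod 45 for each x (by repeated squaring, reducing mod 45 at every step), the values φ(0), φ(1), …, φ(44) are: 0, 1, 19, 9, 1, 10, 36, 19, 19, 36, 10, 1, 9, 19, 1, 0, 1, 19, 9, 1, 10, 36, 19, 19, 36, 10, 1, 9, 19, 1, 0, 1, 19, 9, 1, 10, 36, 19, 19, 36, 10, 1, 9, 19, 1.
The distinct values are {0, 1, 9, 10, 19, 36}; there are 6 of them.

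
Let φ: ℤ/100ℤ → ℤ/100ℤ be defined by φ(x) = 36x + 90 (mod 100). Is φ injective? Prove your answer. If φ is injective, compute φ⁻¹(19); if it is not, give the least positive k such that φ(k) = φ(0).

25

We have gcd(36, 100) = 4 > 1. Taking u = 0 and v = 25: φ(0) = 90 and φ(25) = 36·25 + 90 = 990 ≡ 90 (mod 100).
So φ(0) = φ(25) while 0 ≠ 25, thus φ is not injective.
Since φ is not injective, we find the least positive k with φ(k) = φ(0): this means 36k ≡ 0 (mod 100), i.e. 100 ∣ 36k. Since gcd(36, 100) = 4, dividing through by 4 this holds exactly when 25 ∣ 9k, and as gcd(9, 25) = 1, exactly when 25 ∣ k.
The smallest positive such k is 25.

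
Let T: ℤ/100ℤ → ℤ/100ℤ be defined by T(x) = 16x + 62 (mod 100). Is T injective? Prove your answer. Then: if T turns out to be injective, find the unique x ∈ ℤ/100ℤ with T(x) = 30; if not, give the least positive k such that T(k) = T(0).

Recall: T is injective when T(x_1) = T(x_2) forces x_1 = x_2.
We have gcd(16, 100) = 4 > 1. Taking x_1 = 0 and x_2 = 25: T(0) = 62 and T(25) = 16·25 + 62 = 462 ≡ 62 (mod 100).
So T(0) = T(25) while 0 ≠ 25, hence T is not injective.
Since T is not injective, we find the least positive k with T(k) = T(0): this means 16k ≡ 0 (mod 100), i.e. 100 ∣ 16k. Since gcd(16, 100) = 4, dividing through by 4 this holds exactly when 25 ∣ 4k, and as gcd(4, 25) = 1, exactly when 25 ∣ k.
The smallest positive such k is 25.

25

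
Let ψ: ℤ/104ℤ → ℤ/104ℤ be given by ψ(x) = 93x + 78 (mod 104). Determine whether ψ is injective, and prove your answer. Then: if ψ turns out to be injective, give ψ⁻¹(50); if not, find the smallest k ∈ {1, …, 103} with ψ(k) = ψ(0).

Suppose ψ(a) = ψ(b) in ℤ/104ℤ. Then 93a + 78 ≡ 93b + 78 (mod 104), hence 93(a − b) ≡ 0 (mod 104).
Since gcd(93, 104) = 1, 93 is invertible modulo 104, so a − b ≡ 0 (mod 104), i.e. a = b.
Hence ψ is injective.
We now compute 93⁻¹ mod 104 explicitly. Euclid's algorithm: 104 = 1·93 + 11, 93 = 8·11 + 5, 11 = 2·5 + 1; back-substituting gives 1 = 85·93 − 76·104, so 93⁻¹ ≡ 85 (mod 104).
Since ψ is injective, we compute ψ⁻¹(50): solve 93x + 78 ≡ 50 (mod 104), i.e. 93x ≡ 76 (mod 104).
Multiplying by 93⁻¹ = 85 gives x ≡ 85·76 = 6460 = 62·104 + 12 ≡ 12 (mod 104).
Check: ψ(12) = 93·12 + 78 = 1194 = 11·104 + 50 ≡ 50 (mod 104).

12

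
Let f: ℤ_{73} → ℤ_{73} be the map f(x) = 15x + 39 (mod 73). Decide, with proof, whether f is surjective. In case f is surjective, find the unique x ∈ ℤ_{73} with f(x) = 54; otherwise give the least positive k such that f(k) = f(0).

1

Since gcd(15, 73) = 1, 15 is invertible modulo 73. Euclid's algorithm: 73 = 4·15 + 13, 15 = 1·13 + 2, 13 = 6·2 + 1; back-substituting gives 1 = 39·15 − 8·73, so 15⁻¹ ≡ 39 (mod 73).
For any y ∈ ℤ_{73}, x = 39(y − 39) mod 73 satisfies f(x) = 15·39(y − 39) + 39 ≡ y (since 15·39 ≡ 1 mod 73). So every y has a preimage.
Thus f is surjective.
Since f is surjective, we compute f⁻¹(54): solve 15x + 39 ≡ 54 (mod 73), i.e. 15x ≡ 15 (mod 73).
Multiplying by 15⁻¹ = 39 gives x ≡ 39·15 = 585 = 8·73 + 1 ≡ 1 (mod 73).
Check: f(1) = 15·1 + 39 = 54 ≡ 54 (mod 73).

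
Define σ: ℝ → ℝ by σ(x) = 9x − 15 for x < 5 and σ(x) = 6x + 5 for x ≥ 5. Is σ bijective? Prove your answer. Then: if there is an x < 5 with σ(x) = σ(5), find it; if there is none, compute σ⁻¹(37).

16/3

Both pieces are strictly increasing (slopes 9 and 6), so each is injective on its own interval.
The left piece maps (−∞, 5) onto (−∞, 30); the right piece maps [5, ∞) onto [35, ∞).
The images leave a gap (30 has no preimage), so σ is not surjective, hence not bijective.
Because the two images are disjoint, no x < 5 has σ(x) = σ(5), so we compute σ⁻¹(37): 37 lies in [35, ∞), so solve 6x + 5 = 37: x = (37 − 5)/6 = 16/3.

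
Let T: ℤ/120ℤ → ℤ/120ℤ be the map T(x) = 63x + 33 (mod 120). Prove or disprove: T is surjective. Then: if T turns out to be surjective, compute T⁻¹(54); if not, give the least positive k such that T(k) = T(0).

40

Recall that surjectivity means every element of the codomain has a preimage under T.
Since gcd(63, 120) = 3, we have 63x ≡ 0 (mod 3) for all x, so T(x) ≡ 0 (mod 3).
But 1 ≢ 0 (mod 3), so 1 ∈ ℤ/120ℤ has no preimage. Therefore T is not surjective.
Since T is not surjective, we find the least positive k with T(k) = T(0): this means 63k ≡ 0 (mod 120), i.e. 120 ∣ 63k. Since gcd(63, 120) = 3, dividing through by 3 this holds exactly when 40 ∣ 21k, and as gcd(21, 40) = 1, exactly when 40 ∣ k.
The smallest positive such k is 40.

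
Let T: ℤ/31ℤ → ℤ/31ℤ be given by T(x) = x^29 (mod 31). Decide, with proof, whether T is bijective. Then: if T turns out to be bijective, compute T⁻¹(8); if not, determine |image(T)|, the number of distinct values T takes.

4

Since 31 is prime, the nonzero elements of ℤ/31ℤ form a cyclic group of order 30.
As gcd(29, 30) = 1, raising to the 29th power is a bijection on this group: if s^29 ≡ t^29 then (st^{−1})^29 = 1, and the only element of order dividing gcd(29, 30) = 1 is 1, so s = t.
With T(0) = 0 this makes T injective on all of ℤ/31ℤ, hence bijective (finite equal-size domain and codomain). In particular T is bijective.
Since T is bijective, we find the preimage of 8. The inverse of x ↦ x^29 on (ℤ/31ℤ)^× is x ↦ x^29, because 29·29 = 841 = 28·30 + 1 ≡ 1 (mod 30) and x^{30} = 1 for x ≠ 0 (Fermat). So T⁻¹(8) = 8^29 mod 31.
Repeated squaring mod 31: 8^1 ≡ 8, 8^2 ≡ 8² = 64 ≡ 2, 8^4 ≡ 2² = 4, 8^8 ≡ 4² = 16, 8^16 ≡ 16² = 256 ≡ 8. Since 29 = 16 + 8 + 4 + 1, 8^29 ≡ 8·16·4·8: 8·16 = 128 ≡ 4, then 4·4 = 16, then 16·8 = 128 ≡ 4. So 8^29 ≡ 4 (mod 31).
Hence T⁻¹(8) = 4.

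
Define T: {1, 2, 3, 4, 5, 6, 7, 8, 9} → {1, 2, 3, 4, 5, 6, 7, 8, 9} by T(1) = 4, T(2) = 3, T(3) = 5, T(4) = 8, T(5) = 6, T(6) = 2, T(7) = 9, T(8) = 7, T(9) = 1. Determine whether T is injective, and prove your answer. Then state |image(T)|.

The values T(1), …, T(9) are 4, 3, 5, 8, 6, 2, 9, 7, 1 — all distinct.
So T(a) = T(b) only when a = b, and T is injective.
The image of T is {1, 2, 3, 4, 5, 6, 7, 8, 9}, which has 9 elements.

9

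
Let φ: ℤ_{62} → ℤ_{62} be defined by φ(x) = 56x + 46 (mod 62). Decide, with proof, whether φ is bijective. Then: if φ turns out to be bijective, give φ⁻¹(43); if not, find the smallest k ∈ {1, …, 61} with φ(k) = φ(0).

31

By definition, φ is injective if φ(s) = φ(t) implies s = t.
We have gcd(56, 62) = 2 > 1. Taking s = 0 and t = 31: φ(0) = 46 and φ(31) = 56·31 + 46 = 1782 ≡ 46 (mod 62).
So φ(0) = φ(31) while 0 ≠ 31, hence φ is not injective, hence not bijective.
Since φ is not bijective, we find the least positive k with φ(k) = φ(0): this means 56k ≡ 0 (mod 62), i.e. 62 ∣ 56k. Since gcd(56, 62) = 2, dividing through by 2 this holds exactly when 31 ∣ 28k, and as gcd(28, 31) = 1, exactly when 31 ∣ k.
The smallest positive such k is 31.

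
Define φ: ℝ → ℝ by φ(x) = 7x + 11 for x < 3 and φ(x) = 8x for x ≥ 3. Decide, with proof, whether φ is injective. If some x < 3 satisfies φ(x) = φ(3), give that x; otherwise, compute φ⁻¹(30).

Both pieces are strictly increasing (slopes 7 and 8), so each is injective on its own interval.
The left piece maps (−∞, 3) onto (−∞, 32); the right piece maps [3, ∞) onto [24, ∞).
These images overlap. In particular φ(3) = 24 (right piece), and solving 7x + 11 = 24 on the left piece gives x = 13/7 < 3.
So φ(13/7) = φ(3) with 13/7 ≠ 3, and φ is not injective. This x = 13/7 is the requested value below 3.

13/7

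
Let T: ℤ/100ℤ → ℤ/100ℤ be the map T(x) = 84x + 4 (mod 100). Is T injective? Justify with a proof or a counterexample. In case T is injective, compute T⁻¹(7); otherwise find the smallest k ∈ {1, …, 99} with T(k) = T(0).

25

We have gcd(84, 100) = 4 > 1. Taking x_1 = 0 and x_2 = 25: T(0) = 4 and T(25) = 84·25 + 4 = 2104 ≡ 4 (mod 100).
So T(0) = T(25) while 0 ≠ 25, thus T is not injective.
Since T is not injective, we find the least positive k with T(k) = T(0): this means 84k ≡ 0 (mod 100), i.e. 100 ∣ 84k. Since gcd(84, 100) = 4, dividing through by 4 this holds exactly when 25 ∣ 21k, and as gcd(21, 25) = 1, exactly when 25 ∣ k.
The smallest positive such k is 25.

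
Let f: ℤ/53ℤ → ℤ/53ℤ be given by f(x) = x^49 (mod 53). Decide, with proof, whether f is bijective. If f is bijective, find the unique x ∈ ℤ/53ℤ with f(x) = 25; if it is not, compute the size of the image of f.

Since 53 is prime, the nonzero elements of ℤ/53ℤ form a cyclic group of order 52.
As gcd(49, 52) = 1, raising to the 49th power is a bijection on this group: if x_1^49 ≡ x_2^49 then (x_1x_2^{−1})^49 = 1, and the only element of order dividing gcd(49, 52) = 1 is 1, so x_1 = x_2.
With f(0) = 0 this makes f injective on all of ℤ/53ℤ, hence bijective (finite equal-size domain and codomain). In particular f is bijective.
Since f is bijective, we find the preimage of 25. The inverse of x ↦ x^49 on (ℤ/53ℤ)^× is x ↦ x^17, because 49·17 = 833 = 16·52 + 1 ≡ 1 (mod 52) and x^{52} = 1 for x ≠ 0 (Fermat). So f⁻¹(25) = 25^17 mod 53.
Repeated squaring mod 53: 25^1 ≡ 25, 25^2 ≡ 25² = 625 ≡ 42, 25^4 ≡ 42² = 1764 ≡ 15, 25^8 ≡ 15² = 225 ≡ 13, 25^16 ≡ 13² = 169 ≡ 10. Since 17 = 16 + 1, 25^17 ≡ 10·25: 10·25 = 250 ≡ 38. So 25^17 ≡ 38 (mod 53).
Hence f⁻¹(25) = 38.

38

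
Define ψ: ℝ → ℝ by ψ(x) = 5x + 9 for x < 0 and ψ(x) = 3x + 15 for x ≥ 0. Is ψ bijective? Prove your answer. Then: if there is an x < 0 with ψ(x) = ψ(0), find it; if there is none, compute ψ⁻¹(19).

4/3

Both pieces are strictly increasing (slopes 5 and 3), so each is injective on its own interval.
The left piece maps (−∞, 0) onto (−∞, 9); the right piece maps [0, ∞) onto [15, ∞).
The images leave a gap (9 has no preimage), so ψ is not surjective, hence not bijective.
Because the two images are disjoint, no x < 0 has ψ(x) = ψ(0), so we compute ψ⁻¹(19): 19 lies in [15, ∞), so solve 3x + 15 = 19: x = (19 − 15)/3 = 4/3.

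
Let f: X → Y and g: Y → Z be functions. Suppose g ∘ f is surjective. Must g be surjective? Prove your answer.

Let c ∈ Z. Since g ∘ f is surjective, some a ∈ X has g(f(a)) = c. Then b = f(a) ∈ Y satisfies g(b) = c. So g is surjective.

surjective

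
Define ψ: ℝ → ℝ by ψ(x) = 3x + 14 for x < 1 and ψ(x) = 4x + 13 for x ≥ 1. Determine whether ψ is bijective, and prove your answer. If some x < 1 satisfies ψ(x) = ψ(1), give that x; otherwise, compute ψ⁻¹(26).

Both pieces are strictly increasing (slopes 3 and 4), so each is injective on its own interval.
The left piece maps (−∞, 1) onto (−∞, 17); the right piece maps [1, ∞) onto [17, ∞).
Since 17 = 17, the images partition ℝ: ψ is injective and surjective, hence bijective.
Because the two images are disjoint, no x < 1 has ψ(x) = ψ(1), so we compute ψ⁻¹(26): 26 lies in [17, ∞), so solve 4x + 13 = 26: x = (26 − 13)/4 = 13/4.

13/4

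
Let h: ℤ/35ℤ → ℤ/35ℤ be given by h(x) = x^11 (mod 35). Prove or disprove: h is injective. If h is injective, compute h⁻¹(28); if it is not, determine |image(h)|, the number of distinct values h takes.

Computing x^11 mod 35 for each x (by repeated squaring, reducing mod 35 at every step), the values h(0), h(1), …, h(34) are: 0, 1, 18, 12, 9, 10, 6, 28, 22, 4, 5, 16, 3, 27, 14, 15, 11, 33, 2, 24, 20, 21, 8, 32, 19, 30, 31, 13, 7, 29, 25, 26, 23, 17, 34.
Every element of ℤ/35ℤ appears exactly once in this list, so h is a bijection, and in particular injective.
Since h is injective, we read off the preimage of 28 from the same table: h(7) = 28, so h⁻¹(28) = 7.

7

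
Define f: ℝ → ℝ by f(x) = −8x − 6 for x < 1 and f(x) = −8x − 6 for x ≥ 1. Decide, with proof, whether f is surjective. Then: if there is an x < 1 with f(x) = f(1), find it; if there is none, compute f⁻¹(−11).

Both pieces are strictly decreasing (slopes −8 and −8), so each is injective on its own interval.
The left piece maps (−∞, 1) onto (−14, ∞); the right piece maps [1, ∞) onto (−∞, −14].
These images together cover ℝ, so f is surjective.
Because the two images are disjoint, no x < 1 has f(x) = f(1), so we compute f⁻¹(−11): −11 lies in (−14, ∞), so solve −8x − 6 = −11: x = (−11 + 6)/(−8) = 5/8.

5/8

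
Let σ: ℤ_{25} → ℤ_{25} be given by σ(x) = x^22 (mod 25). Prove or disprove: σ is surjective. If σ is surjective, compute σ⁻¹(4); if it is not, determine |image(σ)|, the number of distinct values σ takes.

11

σ(0) = 0^22 = 0.
σ(5): Repeated squaring mod 25: 5^1 ≡ 5, 5^2 ≡ 5² = 25 ≡ 0, 5^4 ≡ 0² = 0, 5^8 ≡ 0² = 0, 5^16 ≡ 0² = 0. Since 22 = 16 + 4 + 2, 5^22 ≡ 0·0·0: 0·0 = 0, then 0·0 = 0. So 5^22 ≡ 0 (mod 25).
So σ(0) = σ(5) = 0 while 0 ≠ 5, hence σ is not injective.
A non-injective map from the 25-element set ℤ_{25} to itself takes at most 24 distinct values, so it cannot be surjective. Therefore σ is not surjective.
Since σ is not surjective, we determine |image(σ)|. Computing x^22 mod 25 for each x (by repeated squaring, reducing mod 25 at every step), the values σ(0), σ(1), …, σ(24) are: 0, 1, 4, 9, 16, 0, 11, 24, 14, 6, 0, 21, 19, 19, 21, 0, 6, 14, 24, 11, 0, 16, 9, 4, 1.
The distinct values are {0, 1, 4, 6, 9, 11, 14, 16, 19, 21, 24}; there are 11 of them.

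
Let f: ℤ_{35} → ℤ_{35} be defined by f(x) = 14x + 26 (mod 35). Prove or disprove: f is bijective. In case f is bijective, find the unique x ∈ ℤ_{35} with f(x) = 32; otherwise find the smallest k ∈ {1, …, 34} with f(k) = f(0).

5

We have gcd(14, 35) = 7 > 1. Taking s = 0 and t = 5: f(0) = 26 and f(5) = 14·5 + 26 = 96 ≡ 26 (mod 35).
So f(0) = f(5) while 0 ≠ 5, therefore f is not injective, hence not bijective.
Since f is not bijective, we find the least positive k with f(k) = f(0): this means 14k ≡ 0 (mod 35), i.e. 35 ∣ 14k. Since gcd(14, 35) = 7, dividing through by 7 this holds exactly when 5 ∣ 2k, and as gcd(2, 5) = 1, exactly when 5 ∣ k.
The smallest positive such k is 5.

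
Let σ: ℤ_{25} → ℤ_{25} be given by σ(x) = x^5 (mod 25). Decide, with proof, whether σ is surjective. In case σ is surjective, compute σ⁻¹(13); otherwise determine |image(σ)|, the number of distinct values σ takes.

5

σ(0) = 0^5 = 0.
σ(5): Repeated squaring mod 25: 5^1 ≡ 5, 5^2 ≡ 5² = 25 ≡ 0, 5^4 ≡ 0² = 0. Since 5 = 4 + 1, 5^5 ≡ 0·5: 0·5 = 0. So 5^5 ≡ 0 (mod 25).
So σ(0) = σ(5) = 0 while 0 ≠ 5, therefore σ is not injective.
A non-injective map from the 25-element set ℤ_{25} to itself takes at most 24 distinct values, so it cannot be surjective. So σ is not surjective.
Since σ is not surjective, we determine |image(σ)|. Computing x^5 mod 25 for each x (by repeated squaring, reducing mod 25 at every step), the values σ(0), σ(1), …, σ(24) are: 0, 1, 7, 18, 24, 0, 1, 7, 18, 24, 0, 1, 7, 18, 24, 0, 1, 7, 18, 24, 0, 1, 7, 18, 24.
The distinct values are {0, 1, 7, 18, 24}; there are 5 of them.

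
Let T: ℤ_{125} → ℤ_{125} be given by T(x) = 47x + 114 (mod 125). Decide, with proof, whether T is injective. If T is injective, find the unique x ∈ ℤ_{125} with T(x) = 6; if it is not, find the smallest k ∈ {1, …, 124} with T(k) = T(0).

Suppose T(x_1) = T(x_2) in ℤ_{125}. Then 47x_1 + 114 ≡ 47x_2 + 114 (mod 125), hence 47(x_1 − x_2) ≡ 0 (mod 125).
Since gcd(47, 125) = 1, 47 is invertible modulo 125, hence x_1 − x_2 ≡ 0 (mod 125), i.e. x_1 = x_2.
Hence T is injective.
We now compute 47⁻¹ mod 125 explicitly. Euclid's algorithm: 125 = 2·47 + 31, 47 = 1·31 + 16, 31 = 1·16 + 15, 16 = 1·15 + 1; back-substituting gives 1 = 8·47 − 3·125, so 47⁻¹ ≡ 8 (mod 125).
Since T is injective, we find T⁻¹(6): we need 47x ≡ 6 − 114 ≡ 17 (mod 125). Using 47⁻¹ = 8: x ≡ 8·17 = 136 = 1·125 + 11, so x = 11.
Check: T(11) = 47·11 + 114 = 631 = 5·125 + 6 ≡ 6 (mod 125).

11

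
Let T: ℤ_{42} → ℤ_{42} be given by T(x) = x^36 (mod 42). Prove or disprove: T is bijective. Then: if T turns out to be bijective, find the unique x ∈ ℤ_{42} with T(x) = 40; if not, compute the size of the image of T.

T(2): Repeated squaring mod 42: 2^1 ≡ 2, 2^2 ≡ 2² = 4, 2^4 ≡ 4² = 16, 2^8 ≡ 16² = 256 ≡ 4, 2^16 ≡ 4² = 16, 2^32 ≡ 16² = 256 ≡ 4. Since 36 = 32 + 4, 2^36 ≡ 4·16: 4·16 = 64 ≡ 22. So 2^36 ≡ 22 (mod 42).
T(4): Repeated squaring mod 42: 4^1 ≡ 4, 4^2 ≡ 4² = 16, 4^4 ≡ 16² = 256 ≡ 4, 4^8 ≡ 4² = 16, 4^16 ≡ 16² = 256 ≡ 4, 4^32 ≡ 4² = 16. Since 36 = 32 + 4, 4^36 ≡ 16·4: 16·4 = 64 ≡ 22. So 4^36 ≡ 22 (mod 42).
So T(2) = T(4) = 22 while 2 ≠ 4, thus T is not injective, hence not bijective.
Since T is not bijective, we determine |image(T)|. Computing x^36 mod 42 for each x (by repeated squaring, reducing mod 42 at every step), the values T(0), T(1), …, T(41) are: 0, 1, 22, 15, 22, 1, 36, 7, 22, 15, 22, 1, 36, 1, 28, 15, 22, 1, 36, 1, 22, 21, 22, 1, 36, 1, 22, 15, 28, 1, 36, 1, 22, 15, 22, 7, 36, 1, 22, 15, 22, 1.
The distinct values are {0, 1, 7, 15, 21, 22, 28, 36}; there are 8 of them.

8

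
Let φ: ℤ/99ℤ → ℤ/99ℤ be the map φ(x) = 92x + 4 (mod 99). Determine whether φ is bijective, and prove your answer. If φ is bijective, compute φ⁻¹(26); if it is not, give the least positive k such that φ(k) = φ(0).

11

Suppose φ(a) = φ(b) in ℤ/99ℤ. Then 92a + 4 ≡ 92b + 4 (mod 99), thus 92(a − b) ≡ 0 (mod 99).
Since gcd(92, 99) = 1, 92 is invertible modulo 99, therefore a − b ≡ 0 (mod 99), i.e. a = b.
We now compute 92⁻¹ mod 99 explicitly. Euclid's algorithm: 99 = 1·92 + 7, 92 = 13·7 + 1; back-substituting gives 1 = 14·92 − 13·99, so 92⁻¹ ≡ 14 (mod 99).
For any y ∈ ℤ/99ℤ, x = 14(y − 4) mod 99 satisfies φ(x) = 92·14(y − 4) + 4 ≡ y (since 92·14 ≡ 1 mod 99). So every y has a preimage.
So φ is bijective.
Since φ is bijective, we find φ⁻¹(26): we need 92x ≡ 26 − 4 ≡ 22 (mod 99). Using 92⁻¹ = 14: x ≡ 14·22 = 308 = 3·99 + 11, so x = 11.
Check: φ(11) = 92·11 + 4 = 1016 = 10·99 + 26 ≡ 26 (mod 99).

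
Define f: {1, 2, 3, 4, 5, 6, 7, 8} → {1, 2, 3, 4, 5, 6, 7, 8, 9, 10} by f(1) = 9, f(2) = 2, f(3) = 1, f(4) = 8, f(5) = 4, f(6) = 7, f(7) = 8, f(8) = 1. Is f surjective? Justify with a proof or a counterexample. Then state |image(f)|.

No element maps to 3, so f is not surjective.
The image of f is {1, 2, 4, 7, 8, 9}, which has 6 elements.

6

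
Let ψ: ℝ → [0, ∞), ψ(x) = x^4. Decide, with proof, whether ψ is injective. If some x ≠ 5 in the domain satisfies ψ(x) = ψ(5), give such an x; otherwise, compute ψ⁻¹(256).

-5

ψ(5) = 625 = (−5)^4 = ψ(−5) (since 4 is even), with 5 ≠ −5. So ψ is not injective.
For the follow-up, such an x exists: taking x = −5 ∈ ℝ gives ψ(−5) = 625 = ψ(5) with −5 ≠ 5.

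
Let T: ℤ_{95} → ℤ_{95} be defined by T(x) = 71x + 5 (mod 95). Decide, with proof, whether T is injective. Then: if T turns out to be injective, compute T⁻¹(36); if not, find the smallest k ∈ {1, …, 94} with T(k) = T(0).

66

Recall: T is injective if T(a) = T(b) implies a = b.
If T(a) = T(b), then 71a ≡ 71b (mod 95). Because gcd(71, 95) = 1, we may cancel 71 to get a ≡ b (mod 95).
So T is injective.
We now compute 71⁻¹ mod 95 explicitly. Euclid's algorithm: 95 = 1·71 + 24, 71 = 2·24 + 23, 24 = 1·23 + 1; back-substituting gives 1 = 91·71 − 68·95, so 71⁻¹ ≡ 91 (mod 95).
Since T is injective, we find T⁻¹(36): we need 71x ≡ 36 − 5 ≡ 31 (mod 95). Using 71⁻¹ = 91: x ≡ 91·31 = 2821 = 29·95 + 66, so x = 66.
Check: T(66) = 71·66 + 5 = 4691 = 49·95 + 36 ≡ 36 (mod 95).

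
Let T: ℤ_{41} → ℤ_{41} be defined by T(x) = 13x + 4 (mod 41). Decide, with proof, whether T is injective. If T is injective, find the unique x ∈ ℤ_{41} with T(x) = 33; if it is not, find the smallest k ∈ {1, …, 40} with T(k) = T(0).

18

Suppose T(s) = T(t) in ℤ_{41}. Then 13s + 4 ≡ 13t + 4 (mod 41), therefore 13(s − t) ≡ 0 (mod 41).
Since gcd(13, 41) = 1, 13 is invertible modulo 41, therefore s − t ≡ 0 (mod 41), i.e. s = t.
So T is injective.
We now compute 13⁻¹ mod 41 explicitly. Euclid's algorithm: 41 = 3·13 + 2, 13 = 6·2 + 1; back-substituting gives 1 = 19·13 − 6·41, so 13⁻¹ ≡ 19 (mod 41).
Since T is injective, we compute T⁻¹(33): solve 13x + 4 ≡ 33 (mod 41), i.e. 13x ≡ 29 (mod 41).
Multiplying by 13⁻¹ = 19 gives x ≡ 19·29 = 551 = 13·41 + 18 ≡ 18 (mod 41).
Check: T(18) = 13·18 + 4 = 238 = 5·41 + 33 ≡ 33 (mod 41).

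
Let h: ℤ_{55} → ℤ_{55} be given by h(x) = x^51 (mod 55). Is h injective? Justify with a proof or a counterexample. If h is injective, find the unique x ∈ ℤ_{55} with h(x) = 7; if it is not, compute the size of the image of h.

Computing x^51 mod 55 for each x (by repeated squaring, reducing mod 55 at every step), the values h(0), h(1), …, h(54) are: 0, 1, 13, 47, 4, 5, 6, 18, 52, 9, 10, 11, 23, 2, 14, 15, 16, 28, 7, 19, 20, 21, 33, 12, 24, 25, 26, 38, 17, 29, 30, 31, 43, 22, 34, 35, 36, 48, 27, 39, 40, 41, 53, 32, 44, 45, 46, 3, 37, 49, 50, 51, 8, 42, 54.
Every element of ℤ_{55} appears exactly once in this list, so h is a bijection, and in particular injective.
Since h is injective, we read off the preimage of 7 from the same table: h(18) = 7, so h⁻¹(7) = 18.

18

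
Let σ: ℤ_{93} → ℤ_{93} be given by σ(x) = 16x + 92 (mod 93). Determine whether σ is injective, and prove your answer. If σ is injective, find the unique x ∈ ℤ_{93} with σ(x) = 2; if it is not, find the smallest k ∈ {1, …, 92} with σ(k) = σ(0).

6

Recall: σ is injective when σ(u) = σ(v) forces u = v.
Suppose σ(u) = σ(v) in ℤ_{93}. Then 16u + 92 ≡ 16v + 92 (mod 93), so 16(u − v) ≡ 0 (mod 93).
Since gcd(16, 93) = 1, 16 is invertible modulo 93, so u − v ≡ 0 (mod 93), i.e. u = v.
So σ is injective.
We now compute 16⁻¹ mod 93 explicitly. Euclid's algorithm: 93 = 5·16 + 13, 16 = 1·13 + 3, 13 = 4·3 + 1; back-substituting gives 1 = 64·16 − 11·93, so 16⁻¹ ≡ 64 (mod 93).
Since σ is injective, we compute σ⁻¹(2): solve 16x + 92 ≡ 2 (mod 93), i.e. 16x ≡ 3 (mod 93).
Multiplying by 16⁻¹ = 64 gives x ≡ 64·3 = 192 = 2·93 + 6 ≡ 6 (mod 93).
Check: σ(6) = 16·6 + 92 = 188 = 2·93 + 2 ≡ 2 (mod 93).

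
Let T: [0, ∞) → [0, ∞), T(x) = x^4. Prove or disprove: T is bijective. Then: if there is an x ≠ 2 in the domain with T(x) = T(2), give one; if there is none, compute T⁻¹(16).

2

On [0, ∞), x ↦ x^4 is strictly increasing (injective) and for any y ∈ [0, ∞) the 4th root y^{1/4} lies in [0, ∞) (surjective). So T is bijective.
Since x ↦ x^4 is strictly increasing on [0, ∞), it is injective there, so no x ≠ 2 in the domain has T(x) = T(2). We therefore compute T⁻¹(16) = 16^{1/4} = 2 (indeed 2^4 = 16).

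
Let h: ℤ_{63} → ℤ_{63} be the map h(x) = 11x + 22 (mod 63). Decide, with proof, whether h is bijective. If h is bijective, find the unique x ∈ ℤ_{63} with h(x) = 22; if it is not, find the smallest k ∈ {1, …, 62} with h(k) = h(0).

If h(s) = h(t), then 11s ≡ 11t (mod 63). Because gcd(11, 63) = 1, we may cancel 11 to get s ≡ t (mod 63).
We now compute 11⁻¹ mod 63 explicitly. Euclid's algorithm: 63 = 5·11 + 8, 11 = 1·8 + 3, 8 = 2·3 + 2, 3 = 1·2 + 1; back-substituting gives 1 = 23·11 − 4·63, so 11⁻¹ ≡ 23 (mod 63).
Then y ↦ 23(y − 22) is a two-sided inverse to h, so every y ∈ ℤ_{63} has a preimage.
So h is bijective.
Since h is bijective, we compute h⁻¹(22): solve 11x + 22 ≡ 22 (mod 63), i.e. 11x ≡ 0 (mod 63).
Multiplying by 11⁻¹ = 23 gives x ≡ 23·0 = 0 ≡ 0 (mod 63).
Check: h(0) = 11·0 + 22 = 22 ≡ 22 (mod 63).

0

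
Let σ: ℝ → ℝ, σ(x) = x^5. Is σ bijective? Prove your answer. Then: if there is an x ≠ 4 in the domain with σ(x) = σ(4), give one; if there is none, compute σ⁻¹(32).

On ℝ, x ↦ x^5 is strictly increasing (injective) and for any y ∈ ℝ the 5th root y^{1/5} lies in ℝ (surjective). So σ is bijective.
Since x ↦ x^5 is strictly increasing on ℝ, it is injective there, so no x ≠ 4 in the domain has σ(x) = σ(4). We therefore compute σ⁻¹(32) = 32^{1/5} = 2 (indeed 2^5 = 32).

2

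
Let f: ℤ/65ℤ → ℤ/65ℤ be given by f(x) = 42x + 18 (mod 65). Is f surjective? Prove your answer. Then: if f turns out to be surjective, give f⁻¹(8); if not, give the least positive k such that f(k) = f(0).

40

Since gcd(42, 65) = 1, 42 is invertible modulo 65. Euclid's algorithm: 65 = 1·42 + 23, 42 = 1·23 + 19, 23 = 1·19 + 4, 19 = 4·4 + 3, 4 = 1·3 + 1; back-substituting gives 1 = 48·42 − 31·65, so 42⁻¹ ≡ 48 (mod 65).
For any y ∈ ℤ/65ℤ, x = 48(y − 18) mod 65 satisfies f(x) = 42·48(y − 18) + 18 ≡ y (since 42·48 ≡ 1 mod 65). So every y has a preimage.
Thus f is surjective.
Since f is surjective, we compute f⁻¹(8): solve 42x + 18 ≡ 8 (mod 65), i.e. 42x ≡ 55 (mod 65).
Multiplying by 42⁻¹ = 48 gives x ≡ 48·55 = 2640 = 40·65 + 40 ≡ 40 (mod 65).
Check: f(40) = 42·40 + 18 = 1698 = 26·65 + 8 ≡ 8 (mod 65).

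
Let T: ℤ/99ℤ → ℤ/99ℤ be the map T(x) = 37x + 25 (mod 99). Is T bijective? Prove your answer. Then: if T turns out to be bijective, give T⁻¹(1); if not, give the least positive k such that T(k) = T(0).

If T(u) = T(v), then 37u ≡ 37v (mod 99). Because gcd(37, 99) = 1, we may cancel 37 to get u ≡ v (mod 99).
We now compute 37⁻¹ mod 99 explicitly. Euclid's algorithm: 99 = 2·37 + 25, 37 = 1·25 + 12, 25 = 2·12 + 1; back-substituting gives 1 = 91·37 − 34·99, so 37⁻¹ ≡ 91 (mod 99).
For any y ∈ ℤ/99ℤ, x = 91(y − 25) mod 99 satisfies T(x) = 37·91(y − 25) + 25 ≡ y (since 37·91 ≡ 1 mod 99). So every y has a preimage.
Thus T is bijective.
Since T is bijective, we find T⁻¹(1): we need 37x ≡ 1 − 25 ≡ 75 (mod 99). Using 37⁻¹ = 91: x ≡ 91·75 = 6825 = 68·99 + 93, so x = 93.
Check: T(93) = 37·93 + 25 = 3466 = 35·99 + 1 ≡ 1 (mod 99).

93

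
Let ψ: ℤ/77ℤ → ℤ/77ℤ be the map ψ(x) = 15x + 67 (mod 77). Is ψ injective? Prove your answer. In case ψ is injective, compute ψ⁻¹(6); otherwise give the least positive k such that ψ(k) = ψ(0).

37

If ψ(u) = ψ(v), then 15u ≡ 15v (mod 77). Because gcd(15, 77) = 1, we may cancel 15 to get u ≡ v (mod 77).
Hence ψ is injective.
We now compute 15⁻¹ mod 77 explicitly. Euclid's algorithm: 77 = 5·15 + 2, 15 = 7·2 + 1; back-substituting gives 1 = 36·15 − 7·77, so 15⁻¹ ≡ 36 (mod 77).
Since ψ is injective, we find ψ⁻¹(6): we need 15x ≡ 6 − 67 ≡ 16 (mod 77). Using 15⁻¹ = 36: x ≡ 36·16 = 576 = 7·77 + 37, so x = 37.
Check: ψ(37) = 15·37 + 67 = 622 = 8·77 + 6 ≡ 6 (mod 77).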